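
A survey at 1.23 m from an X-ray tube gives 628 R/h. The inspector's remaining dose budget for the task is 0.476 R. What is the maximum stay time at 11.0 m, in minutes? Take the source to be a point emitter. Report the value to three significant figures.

Intensity scales as (d₁/d₂)², so rate at 11.0 m:
628 × (1.23/11.0)² = 628 × 0.01250 = 7.850 R/h.
Stay time = 0.476 R ÷ 7.850 R/h = 0.06064 h = 3.638 min.

3.64 min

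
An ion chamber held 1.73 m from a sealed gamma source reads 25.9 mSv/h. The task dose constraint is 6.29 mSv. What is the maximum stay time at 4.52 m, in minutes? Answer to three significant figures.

Using I₁d₁² = I₂d₂², rate at 4.52 m:
25.9 × (1.73/4.52)² = 25.9 × 0.1465 = 3.794 mSv/h.
Stay time = 6.29 mSv ÷ 3.794 mSv/h = 1.658 h = 99.48 min.

99.5 min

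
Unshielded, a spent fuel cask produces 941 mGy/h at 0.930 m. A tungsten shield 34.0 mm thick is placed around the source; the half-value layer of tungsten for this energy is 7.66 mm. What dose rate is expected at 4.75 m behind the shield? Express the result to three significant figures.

Distance alone: 941 × (0.930/4.75)² = 941 × 0.03833 = 36.07 mGy/h.
Shield: 34.0/7.66 = 4.439 half-value layers → attenuation 2^(−4.439) = 0.04610.
Combined: 36.07 × 0.04610 = 1.663 mGy/h.

1.66 mGy/h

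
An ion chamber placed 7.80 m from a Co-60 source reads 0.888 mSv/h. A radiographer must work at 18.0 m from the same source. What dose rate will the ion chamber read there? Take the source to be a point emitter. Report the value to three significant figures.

Since intensity falls as 1/r², scaling from 7.80 m to 18.0 m:
0.888 × (7.80/18.0)² = 0.888 × 0.1878 = 0.1668 mSv/h.

0.167 mSv/h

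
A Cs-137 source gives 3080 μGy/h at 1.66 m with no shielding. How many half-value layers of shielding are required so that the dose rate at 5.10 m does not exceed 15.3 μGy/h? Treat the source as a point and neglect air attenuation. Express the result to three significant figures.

At 5.10 m, distance alone gives (1.66/5.10)² = 0.1059, so 3080 × 0.1059 = 326.2 μGy/h.
Further attenuation needed: 326.2/15.3 = 21.32.
n = log₂(21.32) = 4.414 half-value layers.

4.41 half-value layers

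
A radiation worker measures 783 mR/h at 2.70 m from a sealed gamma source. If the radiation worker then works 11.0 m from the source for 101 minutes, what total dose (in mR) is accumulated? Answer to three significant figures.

79.4 mR

Applying the 1/r² law, rate at 11.0 m:
(2.70/11.0)² = 0.06025, so 783 × 0.06025 = 47.18 mR/h.
Dose = rate × time = 47.18 mR/h × 1.683 h = 79.40 mR.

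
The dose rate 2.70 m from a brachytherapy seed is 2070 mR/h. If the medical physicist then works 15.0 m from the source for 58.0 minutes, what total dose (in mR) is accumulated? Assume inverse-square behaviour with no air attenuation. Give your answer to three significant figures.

64.8 mR

Using I₁d₁² = I₂d₂², rate at 15.0 m:
2070 × (2.70/15.0)² = 2070 × 0.03240 = 67.07 mR/h.
Dose = rate × time = 67.07 mR/h × 0.9667 h = 64.84 mR.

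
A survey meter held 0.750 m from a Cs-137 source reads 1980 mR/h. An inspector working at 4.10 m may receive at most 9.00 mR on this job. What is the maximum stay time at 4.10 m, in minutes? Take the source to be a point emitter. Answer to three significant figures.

8.15 min

By the inverse-square law, rate at 4.10 m:
(0.750/4.10)² = 0.03346, so 1980 × 0.03346 = 66.25 mR/h.
Stay time = 9.00 mR ÷ 66.25 mR/h = 0.1358 h = 8.148 min.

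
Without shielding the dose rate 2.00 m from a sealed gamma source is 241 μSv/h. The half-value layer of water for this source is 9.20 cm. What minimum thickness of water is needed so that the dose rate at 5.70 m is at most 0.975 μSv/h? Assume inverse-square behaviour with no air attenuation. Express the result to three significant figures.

At 5.70 m, distance alone gives 241 × (2.00/5.70)² = 241 × 0.1231 = 29.67 μSv/h.
Further attenuation needed: 29.67/0.975 = 30.43.
n = log₂(30.43) = 4.927 half-value layers.
Thickness = 4.927 × 9.20 cm = 45.33 cm.

45.3 cm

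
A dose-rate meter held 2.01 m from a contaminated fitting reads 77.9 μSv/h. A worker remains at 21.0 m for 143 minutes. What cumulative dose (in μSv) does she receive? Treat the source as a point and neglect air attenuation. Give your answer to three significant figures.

Applying the 1/r² law, rate at 21.0 m:
(2.01/21.0)² = 0.009161, so 77.9 × 0.009161 = 0.7136 μSv/h.
Dose = rate × time = 0.7136 μSv/h × 2.383 h = 1.701 μSv.

1.70 μSv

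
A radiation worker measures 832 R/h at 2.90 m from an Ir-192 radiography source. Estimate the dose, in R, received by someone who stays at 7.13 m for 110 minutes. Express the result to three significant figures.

252 R

By the inverse-square law, rate at 7.13 m:
(2.90/7.13)² = 0.1654, so 832 × 0.1654 = 137.6 R/h.
Dose = rate × time = 137.6 R/h × 1.833 h = 252.2 R.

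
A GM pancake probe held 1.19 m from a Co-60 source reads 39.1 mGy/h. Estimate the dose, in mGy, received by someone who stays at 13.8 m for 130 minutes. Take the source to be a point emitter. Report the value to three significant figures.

0.630 mGy

Intensity scales as (d₁/d₂)², so rate at 13.8 m:
39.1 × (1.19/13.8)² = 39.1 × 0.007436 = 0.2907 mGy/h.
Dose = rate × time = 0.2907 mGy/h × 2.167 h = 0.6299 mGy.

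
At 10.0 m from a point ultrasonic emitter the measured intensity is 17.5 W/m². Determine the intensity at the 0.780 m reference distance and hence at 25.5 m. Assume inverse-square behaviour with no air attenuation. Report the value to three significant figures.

Since intensity falls as 1/r²,
At 0.780 m: (10.0/0.780)² = 164.4, so 17.5 × 164.4 = 2877 W/m²
At 25.5 m: (0.780/25.5)² = 0.0009356, so 2877 × 0.0009356 = 2.692 W/m².

2880 W/m²; 2.69 W/m²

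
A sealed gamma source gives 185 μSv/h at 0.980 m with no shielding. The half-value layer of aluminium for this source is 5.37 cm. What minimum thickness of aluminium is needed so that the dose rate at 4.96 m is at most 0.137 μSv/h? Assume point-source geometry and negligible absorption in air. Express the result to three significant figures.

At 4.96 m, distance alone gives (0.980/4.96)² = 0.03904, so 185 × 0.03904 = 7.222 μSv/h.
Further attenuation needed: 7.222/0.137 = 52.72.
n = log₂(52.72) = 5.720 half-value layers.
Thickness = 5.720 × 5.37 cm = 30.72 cm.

30.7 cm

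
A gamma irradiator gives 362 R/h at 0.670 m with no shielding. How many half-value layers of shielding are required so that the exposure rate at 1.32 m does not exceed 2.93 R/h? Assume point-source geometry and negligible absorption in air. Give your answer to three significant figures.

4.99 half-value layers

At 1.32 m, distance alone gives 362 × (0.670/1.32)² = 362 × 0.2576 = 93.25 R/h.
Further attenuation needed: 93.25/2.93 = 31.83.
n = log₂(31.83) = 4.992 half-value layers.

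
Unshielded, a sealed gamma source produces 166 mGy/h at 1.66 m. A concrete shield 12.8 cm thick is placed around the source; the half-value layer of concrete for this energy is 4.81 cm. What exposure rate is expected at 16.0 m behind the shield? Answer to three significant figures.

Distance alone: (1.66/16.0)² = 0.01076, so 166 × 0.01076 = 1.786 mGy/h.
Shield: 12.8/4.81 = 2.661 half-value layers → attenuation 2^(−2.661) = 0.1581.
Combined: 1.786 × 0.1581 = 0.2824 mGy/h.

0.282 mGy/h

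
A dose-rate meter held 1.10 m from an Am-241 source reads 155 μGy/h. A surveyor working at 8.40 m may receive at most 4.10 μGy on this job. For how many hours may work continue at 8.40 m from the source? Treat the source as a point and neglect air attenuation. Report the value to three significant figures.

Using I₁d₁² = I₂d₂², rate at 8.40 m:
(1.10/8.40)² = 0.01715, so 155 × 0.01715 = 2.658 μGy/h.
Stay time = 4.10 μGy ÷ 2.658 μGy/h = 1.543 h.

1.54 h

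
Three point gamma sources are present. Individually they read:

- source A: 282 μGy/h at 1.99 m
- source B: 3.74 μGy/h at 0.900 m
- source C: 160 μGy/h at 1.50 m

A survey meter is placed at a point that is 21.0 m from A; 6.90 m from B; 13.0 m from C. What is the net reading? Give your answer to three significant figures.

By superposition, sum each source's inverse-square contribution:
A: 282 × (1.99/21.0)² = 2.532 μGy/h
B: 3.74 × (0.900/6.90)² = 0.06363 μGy/h
C: 160 × (1.50/13.0)² = 2.130 μGy/h
Total = 2.532 + 0.06363 + 2.130 = 4.726 μGy/h.

4.73 μGy/h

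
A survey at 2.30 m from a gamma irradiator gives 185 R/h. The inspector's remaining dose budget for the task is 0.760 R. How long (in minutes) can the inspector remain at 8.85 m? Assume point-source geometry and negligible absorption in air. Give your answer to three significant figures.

3.65 min

By the inverse-square law, rate at 8.85 m:
185 × (2.30/8.85)² = 185 × 0.06754 = 12.49 R/h.
Stay time = 0.760 R ÷ 12.49 R/h = 0.06085 h = 3.651 min.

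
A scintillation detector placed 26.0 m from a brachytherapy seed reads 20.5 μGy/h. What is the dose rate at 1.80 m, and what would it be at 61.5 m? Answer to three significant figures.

4280 μGy/h; 3.66 μGy/h

Applying the 1/r² law,
At 1.80 m: (26.0/1.80)² = 208.6, so 20.5 × 208.6 = 4276 μGy/h
At 61.5 m: 4276 × (1.80/61.5)² = 4276 × 0.0008566 = 3.663 μGy/h.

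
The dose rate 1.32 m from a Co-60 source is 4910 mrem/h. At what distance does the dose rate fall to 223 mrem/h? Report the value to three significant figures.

6.19 m

Using I₁d₁² = I₂d₂², d₂ = d₁·√(I₁/I₂).
I₁/I₂ = 4910/223 = 22.02, so d₂ = 1.32 × √22.02 = 6.194 m.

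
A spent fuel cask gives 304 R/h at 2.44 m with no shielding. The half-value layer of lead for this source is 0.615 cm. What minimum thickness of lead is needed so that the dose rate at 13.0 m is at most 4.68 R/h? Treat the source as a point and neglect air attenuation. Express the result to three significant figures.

0.734 cm

At 13.0 m, distance alone gives 304 × (2.44/13.0)² = 304 × 0.03523 = 10.71 R/h.
Further attenuation needed: 10.71/4.68 = 2.288.
n = log₂(2.288) = 1.194 half-value layers.
Thickness = 1.194 × 0.615 cm = 0.7343 cm.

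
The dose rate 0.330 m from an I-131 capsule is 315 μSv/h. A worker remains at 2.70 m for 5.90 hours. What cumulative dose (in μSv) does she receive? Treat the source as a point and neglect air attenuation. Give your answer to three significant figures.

27.8 μSv

Applying the 1/r² law, rate at 2.70 m:
(0.330/2.70)² = 0.01494, so 315 × 0.01494 = 4.706 μSv/h.
Dose = rate × time = 4.706 μSv/h × 5.900 h = 27.77 μSv.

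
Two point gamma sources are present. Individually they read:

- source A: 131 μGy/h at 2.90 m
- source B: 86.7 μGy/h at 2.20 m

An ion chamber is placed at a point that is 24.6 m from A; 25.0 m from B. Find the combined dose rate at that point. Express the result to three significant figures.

2.49 μGy/h

By superposition, sum each source's inverse-square contribution:
A: 131 × (2.90/24.6)² = 1.821 μGy/h
B: 86.7 × (2.20/25.0)² = 0.6714 μGy/h
Total = 1.821 + 0.6714 = 2.492 μGy/h.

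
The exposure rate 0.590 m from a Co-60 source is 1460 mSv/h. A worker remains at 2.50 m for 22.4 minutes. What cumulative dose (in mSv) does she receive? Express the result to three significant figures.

Intensity scales as (d₁/d₂)², so rate at 2.50 m:
(0.590/2.50)² = 0.05570, so 1460 × 0.05570 = 81.32 mSv/h.
Dose = rate × time = 81.32 mSv/h × 0.3733 h = 30.36 mSv.

30.4 mSv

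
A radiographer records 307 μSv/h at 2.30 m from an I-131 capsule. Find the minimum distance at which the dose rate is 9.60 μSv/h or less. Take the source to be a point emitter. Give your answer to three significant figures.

13.0 m

Applying the 1/r² law, d₂ = d₁·√(I₁/I₂).
I₁/I₂ = 307/9.60 = 31.98, so d₂ = 2.30 × √31.98 = 13.01 m.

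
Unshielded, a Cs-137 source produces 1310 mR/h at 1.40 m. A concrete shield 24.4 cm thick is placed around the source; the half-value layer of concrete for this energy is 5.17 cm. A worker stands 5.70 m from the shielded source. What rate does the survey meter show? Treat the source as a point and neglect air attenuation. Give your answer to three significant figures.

3.00 mR/h

Distance alone: 1310 × (1.40/5.70)² = 1310 × 0.06033 = 79.03 mR/h.
Shield: 24.4/5.17 = 4.720 half-value layers → attenuation 2^(−4.720) = 0.03794.
Combined: 79.03 × 0.03794 = 2.998 mR/h.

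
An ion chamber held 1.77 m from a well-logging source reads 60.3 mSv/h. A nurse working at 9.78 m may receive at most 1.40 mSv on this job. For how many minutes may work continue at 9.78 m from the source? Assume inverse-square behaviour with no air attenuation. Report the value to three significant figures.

Using I₁d₁² = I₂d₂², rate at 9.78 m:
60.3 × (1.77/9.78)² = 60.3 × 0.03275 = 1.975 mSv/h.
Stay time = 1.40 mSv ÷ 1.975 mSv/h = 0.7089 h = 42.53 min.

42.5 min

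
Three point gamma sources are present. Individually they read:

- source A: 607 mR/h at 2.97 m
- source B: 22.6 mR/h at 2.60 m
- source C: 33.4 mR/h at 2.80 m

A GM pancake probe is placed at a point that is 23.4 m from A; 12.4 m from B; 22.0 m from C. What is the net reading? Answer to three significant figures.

Each source contributes Iᵢ·(dᵢ/rᵢ)²; contributions add.
A: 607 × (2.97/23.4)² = 9.778 mR/h
B: 22.6 × (2.60/12.4)² = 0.9936 mR/h
C: 33.4 × (2.80/22.0)² = 0.5410 mR/h
Total = 9.778 + 0.9936 + 0.5410 = 11.31 mR/h.

11.3 mR/h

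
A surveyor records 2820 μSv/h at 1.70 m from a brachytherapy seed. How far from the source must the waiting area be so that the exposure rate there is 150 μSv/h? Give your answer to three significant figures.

7.37 m

Since intensity falls as 1/r², d₂ = d₁·√(I₁/I₂).
I₁/I₂ = 2820/150 = 18.80, so d₂ = 1.70 × √18.80 = 7.371 m.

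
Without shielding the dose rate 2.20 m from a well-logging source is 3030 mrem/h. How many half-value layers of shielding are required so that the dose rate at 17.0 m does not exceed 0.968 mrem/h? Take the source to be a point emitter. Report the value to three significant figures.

5.71 half-value layers

At 17.0 m, distance alone gives 3030 × (2.20/17.0)² = 3030 × 0.01675 = 50.75 mrem/h.
Further attenuation needed: 50.75/0.968 = 52.43.
n = log₂(52.43) = 5.712 half-value layers.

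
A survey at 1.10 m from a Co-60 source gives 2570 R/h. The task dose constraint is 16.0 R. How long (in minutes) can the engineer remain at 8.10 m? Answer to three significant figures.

Since intensity falls as 1/r², rate at 8.10 m:
2570 × (1.10/8.10)² = 2570 × 0.01844 = 47.39 R/h.
Stay time = 16.0 R ÷ 47.39 R/h = 0.3376 h = 20.26 min.

20.3 min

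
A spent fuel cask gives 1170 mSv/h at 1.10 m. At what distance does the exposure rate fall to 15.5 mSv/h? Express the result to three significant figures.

9.56 m

By the inverse-square law, d₂ = d₁·√(I₁/I₂).
I₁/I₂ = 1170/15.5 = 75.48, so d₂ = 1.10 × √75.48 = 9.557 m.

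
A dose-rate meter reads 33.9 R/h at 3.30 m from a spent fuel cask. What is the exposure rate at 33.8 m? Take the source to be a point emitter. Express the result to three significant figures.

Applying the 1/r² law, the rate at 33.8 m is
33.9 × (3.30/33.8)² = 33.9 × 0.009532 = 0.3231 R/h.

0.323 R/h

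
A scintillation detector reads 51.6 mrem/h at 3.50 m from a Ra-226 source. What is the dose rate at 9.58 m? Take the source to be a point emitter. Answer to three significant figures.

6.89 mrem/h

Intensity scales as (d₁/d₂)², so the rate at 9.58 m is
51.6 × (3.50/9.58)² = 51.6 × 0.1335 = 6.889 mrem/h.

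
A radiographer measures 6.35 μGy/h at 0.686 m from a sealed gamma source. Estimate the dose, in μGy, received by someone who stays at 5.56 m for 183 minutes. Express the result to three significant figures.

Intensity scales as (d₁/d₂)², so rate at 5.56 m:
6.35 × (0.686/5.56)² = 6.35 × 0.01522 = 0.09665 μGy/h.
Dose = rate × time = 0.09665 μGy/h × 3.050 h = 0.2948 μGy.

0.295 μGy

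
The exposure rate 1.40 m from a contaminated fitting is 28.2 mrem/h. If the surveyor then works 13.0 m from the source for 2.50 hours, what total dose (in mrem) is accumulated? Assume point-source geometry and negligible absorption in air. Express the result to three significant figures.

By the inverse-square law, rate at 13.0 m:
28.2 × (1.40/13.0)² = 28.2 × 0.01160 = 0.3271 mrem/h.
Dose = rate × time = 0.3271 mrem/h × 2.500 h = 0.8177 mrem.

0.818 mrem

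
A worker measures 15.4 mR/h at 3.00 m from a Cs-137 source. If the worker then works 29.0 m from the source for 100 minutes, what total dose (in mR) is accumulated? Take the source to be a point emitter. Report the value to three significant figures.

0.275 mR

Intensity scales as (d₁/d₂)², so rate at 29.0 m:
15.4 × (3.00/29.0)² = 15.4 × 0.01070 = 0.1648 mR/h.
Dose = rate × time = 0.1648 mR/h × 1.667 h = 0.2747 mR.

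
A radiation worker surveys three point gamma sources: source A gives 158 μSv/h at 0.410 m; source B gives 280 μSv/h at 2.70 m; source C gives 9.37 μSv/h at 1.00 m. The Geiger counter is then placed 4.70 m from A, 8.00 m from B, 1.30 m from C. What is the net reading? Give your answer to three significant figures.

Each source contributes Iᵢ·(dᵢ/rᵢ)²; contributions add.
A: 158 × (0.410/4.70)² = 1.202 μSv/h
B: 280 × (2.70/8.00)² = 31.89 μSv/h
C: 9.37 × (1.00/1.30)² = 5.544 μSv/h
Total = 1.202 + 31.89 + 5.544 = 38.64 μSv/h.

38.6 μSv/h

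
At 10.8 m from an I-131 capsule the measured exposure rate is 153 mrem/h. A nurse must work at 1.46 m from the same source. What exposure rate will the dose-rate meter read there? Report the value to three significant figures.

8370 mrem/h

Intensity scales as (d₁/d₂)², so scaling from 10.8 m to 1.46 m:
(10.8/1.46)² = 54.72, so 153 × 54.72 = 8372 mrem/h.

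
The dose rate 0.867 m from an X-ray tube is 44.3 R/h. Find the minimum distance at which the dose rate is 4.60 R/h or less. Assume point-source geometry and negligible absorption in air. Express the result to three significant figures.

2.69 m

By the inverse-square law, d₂ = d₁·√(I₁/I₂).
I₁/I₂ = 44.3/4.60 = 9.630, so d₂ = 0.867 × √9.630 = 2.690 m.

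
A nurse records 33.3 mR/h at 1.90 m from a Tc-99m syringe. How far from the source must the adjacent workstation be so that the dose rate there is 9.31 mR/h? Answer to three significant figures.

3.59 m

By the inverse-square law, d₂ = d₁·√(I₁/I₂).
I₁/I₂ = 33.3/9.31 = 3.577, so d₂ = 1.90 × √3.577 = 3.593 m.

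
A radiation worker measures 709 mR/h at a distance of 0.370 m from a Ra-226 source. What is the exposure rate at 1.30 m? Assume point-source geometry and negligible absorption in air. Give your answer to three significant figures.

57.4 mR/h

Since intensity falls as 1/r², the rate at 1.30 m is
709 × (0.370/1.30)² = 709 × 0.08101 = 57.44 mR/h.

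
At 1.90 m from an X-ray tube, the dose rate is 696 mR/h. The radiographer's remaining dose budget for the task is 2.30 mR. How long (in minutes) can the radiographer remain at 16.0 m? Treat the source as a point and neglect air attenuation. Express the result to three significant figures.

Applying the 1/r² law, rate at 16.0 m:
(1.90/16.0)² = 0.01410, so 696 × 0.01410 = 9.814 mR/h.
Stay time = 2.30 mR ÷ 9.814 mR/h = 0.2344 h = 14.06 min.

14.1 min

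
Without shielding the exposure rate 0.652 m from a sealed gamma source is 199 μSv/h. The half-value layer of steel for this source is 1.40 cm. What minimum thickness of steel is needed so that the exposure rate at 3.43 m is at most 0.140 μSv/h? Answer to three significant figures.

At 3.43 m, distance alone gives 199 × (0.652/3.43)² = 199 × 0.03613 = 7.190 μSv/h.
Further attenuation needed: 7.190/0.140 = 51.36.
n = log₂(51.36) = 5.683 half-value layers.
Thickness = 5.683 × 1.40 cm = 7.956 cm.

7.96 cm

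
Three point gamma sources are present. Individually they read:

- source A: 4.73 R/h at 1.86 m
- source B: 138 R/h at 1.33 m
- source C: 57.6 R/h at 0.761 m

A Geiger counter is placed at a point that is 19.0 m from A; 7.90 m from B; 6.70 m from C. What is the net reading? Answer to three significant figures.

Each source contributes Iᵢ·(dᵢ/rᵢ)²; contributions add.
A: 4.73 × (1.86/19.0)² = 0.04533 R/h
B: 138 × (1.33/7.90)² = 3.911 R/h
C: 57.6 × (0.761/6.70)² = 0.7431 R/h
Total = 0.04533 + 3.911 + 0.7431 = 4.699 R/h.

4.70 R/h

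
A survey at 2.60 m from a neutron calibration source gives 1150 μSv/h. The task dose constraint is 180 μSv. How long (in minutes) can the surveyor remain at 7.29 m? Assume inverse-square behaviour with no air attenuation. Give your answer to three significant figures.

By the inverse-square law, rate at 7.29 m:
(2.60/7.29)² = 0.1272, so 1150 × 0.1272 = 146.3 μSv/h.
Stay time = 180 μSv ÷ 146.3 μSv/h = 1.230 h = 73.80 min.

73.8 min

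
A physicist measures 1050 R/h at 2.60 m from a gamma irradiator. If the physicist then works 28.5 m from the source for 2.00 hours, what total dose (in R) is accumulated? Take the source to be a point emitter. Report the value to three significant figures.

By the inverse-square law, rate at 28.5 m:
1050 × (2.60/28.5)² = 1050 × 0.008323 = 8.739 R/h.
Dose = rate × time = 8.739 R/h × 2.000 h = 17.48 R.

17.5 R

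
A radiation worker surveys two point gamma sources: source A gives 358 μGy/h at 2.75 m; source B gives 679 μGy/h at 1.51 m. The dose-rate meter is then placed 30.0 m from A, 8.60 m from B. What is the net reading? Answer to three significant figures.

By superposition, sum each source's inverse-square contribution:
A: 358 × (2.75/30.0)² = 3.008 μGy/h
B: 679 × (1.51/8.60)² = 20.93 μGy/h
Total = 3.008 + 20.93 = 23.94 μGy/h.

23.9 μGy/h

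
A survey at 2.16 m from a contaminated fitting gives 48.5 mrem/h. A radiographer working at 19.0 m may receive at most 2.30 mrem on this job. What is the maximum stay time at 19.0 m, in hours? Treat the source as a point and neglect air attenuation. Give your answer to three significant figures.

3.67 h

Since intensity falls as 1/r², rate at 19.0 m:
(2.16/19.0)² = 0.01292, so 48.5 × 0.01292 = 0.6266 mrem/h.
Stay time = 2.30 mrem ÷ 0.6266 mrem/h = 3.671 h.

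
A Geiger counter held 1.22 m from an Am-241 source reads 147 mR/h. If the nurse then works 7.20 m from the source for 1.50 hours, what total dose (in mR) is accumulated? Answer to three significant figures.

Since intensity falls as 1/r², rate at 7.20 m:
(1.22/7.20)² = 0.02871, so 147 × 0.02871 = 4.220 mR/h.
Dose = rate × time = 4.220 mR/h × 1.500 h = 6.330 mR.

6.33 mR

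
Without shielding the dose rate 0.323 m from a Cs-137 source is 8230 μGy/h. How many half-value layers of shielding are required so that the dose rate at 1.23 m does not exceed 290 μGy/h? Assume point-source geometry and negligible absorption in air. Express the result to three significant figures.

0.969 half-value layers

At 1.23 m, distance alone gives 8230 × (0.323/1.23)² = 8230 × 0.06896 = 567.5 μGy/h.
Further attenuation needed: 567.5/290 = 1.957.
n = log₂(1.957) = 0.9686 half-value layers.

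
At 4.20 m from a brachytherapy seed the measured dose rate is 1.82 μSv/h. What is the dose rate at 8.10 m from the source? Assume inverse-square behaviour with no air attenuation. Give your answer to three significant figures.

0.489 μSv/h

Since intensity falls as 1/r², scaling from 4.20 m to 8.10 m:
1.82 × (4.20/8.10)² = 1.82 × 0.2689 = 0.4894 μSv/h.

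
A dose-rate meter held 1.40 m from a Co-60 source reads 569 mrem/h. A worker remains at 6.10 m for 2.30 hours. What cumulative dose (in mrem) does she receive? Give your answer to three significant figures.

68.9 mrem

Using I₁d₁² = I₂d₂², rate at 6.10 m:
569 × (1.40/6.10)² = 569 × 0.05267 = 29.97 mrem/h.
Dose = rate × time = 29.97 mrem/h × 2.300 h = 68.93 mrem.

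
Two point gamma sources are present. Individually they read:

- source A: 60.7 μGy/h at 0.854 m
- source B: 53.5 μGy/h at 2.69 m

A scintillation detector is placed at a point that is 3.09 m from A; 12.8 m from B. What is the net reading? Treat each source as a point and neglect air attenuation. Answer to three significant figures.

7.00 μGy/h

Each source contributes Iᵢ·(dᵢ/rᵢ)²; contributions add.
A: 60.7 × (0.854/3.09)² = 4.636 μGy/h
B: 53.5 × (2.69/12.8)² = 2.363 μGy/h
Total = 4.636 + 2.363 = 6.999 μGy/h.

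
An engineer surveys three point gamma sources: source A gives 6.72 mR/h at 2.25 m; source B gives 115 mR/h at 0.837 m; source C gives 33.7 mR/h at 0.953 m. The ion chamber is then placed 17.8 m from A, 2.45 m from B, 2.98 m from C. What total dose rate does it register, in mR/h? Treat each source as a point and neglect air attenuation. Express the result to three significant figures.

17.0 mR/h

Each source contributes Iᵢ·(dᵢ/rᵢ)²; contributions add.
A: 6.72 × (2.25/17.8)² = 0.1074 mR/h
B: 115 × (0.837/2.45)² = 13.42 mR/h
C: 33.7 × (0.953/2.98)² = 3.447 mR/h
Total = 0.1074 + 13.42 + 3.447 = 16.97 mR/h.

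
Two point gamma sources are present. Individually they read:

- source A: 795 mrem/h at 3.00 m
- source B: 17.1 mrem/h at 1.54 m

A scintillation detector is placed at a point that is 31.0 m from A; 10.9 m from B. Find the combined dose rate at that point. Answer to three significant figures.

7.79 mrem/h

By superposition, sum each source's inverse-square contribution:
A: 795 × (3.00/31.0)² = 7.445 mrem/h
B: 17.1 × (1.54/10.9)² = 0.3413 mrem/h
Total = 7.445 + 0.3413 = 7.786 mrem/h.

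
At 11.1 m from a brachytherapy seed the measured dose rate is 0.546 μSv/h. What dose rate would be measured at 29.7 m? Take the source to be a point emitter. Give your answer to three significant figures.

Since intensity falls as 1/r², scaling from 11.1 m to 29.7 m:
0.546 × (11.1/29.7)² = 0.546 × 0.1397 = 0.07628 μSv/h.

0.0763 μSv/h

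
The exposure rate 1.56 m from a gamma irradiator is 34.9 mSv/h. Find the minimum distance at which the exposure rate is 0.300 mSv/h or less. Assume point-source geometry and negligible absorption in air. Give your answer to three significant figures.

16.8 m

Using I₁d₁² = I₂d₂², d₂ = d₁·√(I₁/I₂).
I₁/I₂ = 34.9/0.300 = 116.3, so d₂ = 1.56 × √116.3 = 16.82 m.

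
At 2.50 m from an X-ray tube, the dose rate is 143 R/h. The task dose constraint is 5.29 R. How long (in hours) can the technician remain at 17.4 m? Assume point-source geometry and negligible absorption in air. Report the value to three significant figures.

1.79 h

By the inverse-square law, rate at 17.4 m:
143 × (2.50/17.4)² = 143 × 0.02064 = 2.952 R/h.
Stay time = 5.29 R ÷ 2.952 R/h = 1.792 h.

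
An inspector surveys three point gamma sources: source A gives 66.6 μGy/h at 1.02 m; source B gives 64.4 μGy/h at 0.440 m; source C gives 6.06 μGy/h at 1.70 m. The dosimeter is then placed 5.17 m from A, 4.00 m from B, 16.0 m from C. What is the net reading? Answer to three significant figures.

3.44 μGy/h

Each source contributes Iᵢ·(dᵢ/rᵢ)²; contributions add.
A: 66.6 × (1.02/5.17)² = 2.592 μGy/h
B: 64.4 × (0.440/4.00)² = 0.7792 μGy/h
C: 6.06 × (1.70/16.0)² = 0.06841 μGy/h
Total = 2.592 + 0.7792 + 0.06841 = 3.440 μGy/h.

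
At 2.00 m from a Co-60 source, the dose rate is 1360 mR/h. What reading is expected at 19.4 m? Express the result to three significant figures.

Using I₁d₁² = I₂d₂², the rate at 19.4 m is
(2.00/19.4)² = 0.01063, so 1360 × 0.01063 = 14.46 mR/h.

14.5 mR/h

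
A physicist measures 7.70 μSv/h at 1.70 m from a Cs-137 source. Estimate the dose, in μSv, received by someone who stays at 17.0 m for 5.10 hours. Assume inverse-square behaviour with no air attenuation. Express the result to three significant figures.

0.393 μSv

Since intensity falls as 1/r², rate at 17.0 m:
7.70 × (1.70/17.0)² = 7.70 × 0.01000 = 0.07700 μSv/h.
Dose = rate × time = 0.07700 μSv/h × 5.100 h = 0.3927 μSv.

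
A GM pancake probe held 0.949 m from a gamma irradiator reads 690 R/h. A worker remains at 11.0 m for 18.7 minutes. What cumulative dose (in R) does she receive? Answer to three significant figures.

1.60 R

Using I₁d₁² = I₂d₂², rate at 11.0 m:
690 × (0.949/11.0)² = 690 × 0.007443 = 5.136 R/h.
Dose = rate × time = 5.136 R/h × 0.3117 h = 1.601 R.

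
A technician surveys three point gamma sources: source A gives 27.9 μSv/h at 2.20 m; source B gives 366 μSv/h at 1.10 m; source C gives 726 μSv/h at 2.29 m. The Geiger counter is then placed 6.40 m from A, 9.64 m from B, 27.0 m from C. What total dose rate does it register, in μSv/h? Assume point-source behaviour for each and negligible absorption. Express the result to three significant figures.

By superposition, sum each source's inverse-square contribution:
A: 27.9 × (2.20/6.40)² = 3.297 μSv/h
B: 366 × (1.10/9.64)² = 4.766 μSv/h
C: 726 × (2.29/27.0)² = 5.223 μSv/h
Total = 3.297 + 4.766 + 5.223 = 13.29 μSv/h.

13.3 μSv/h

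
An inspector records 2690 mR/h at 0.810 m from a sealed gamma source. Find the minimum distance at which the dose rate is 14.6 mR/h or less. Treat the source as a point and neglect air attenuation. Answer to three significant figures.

Applying the 1/r² law, d₂ = d₁·√(I₁/I₂).
I₁/I₂ = 2690/14.6 = 184.2, so d₂ = 0.810 × √184.2 = 10.99 m.

11.0 m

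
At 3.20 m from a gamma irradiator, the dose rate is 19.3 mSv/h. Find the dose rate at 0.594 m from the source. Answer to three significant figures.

560 mSv/h

Applying the 1/r² law, the rate at 0.594 m is
(3.20/0.594)² = 29.02, so 19.3 × 29.02 = 560.1 mSv/h.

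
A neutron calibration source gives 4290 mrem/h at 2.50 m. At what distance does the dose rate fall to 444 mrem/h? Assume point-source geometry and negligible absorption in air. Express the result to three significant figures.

Applying the 1/r² law, d₂ = d₁·√(I₁/I₂).
I₁/I₂ = 4290/444 = 9.662, so d₂ = 2.50 × √9.662 = 7.771 m.

7.77 m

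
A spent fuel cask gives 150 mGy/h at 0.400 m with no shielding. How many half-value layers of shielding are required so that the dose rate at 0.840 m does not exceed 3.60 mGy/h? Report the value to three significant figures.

3.24 half-value layers

At 0.840 m, distance alone gives (0.400/0.840)² = 0.2268, so 150 × 0.2268 = 34.02 mGy/h.
Further attenuation needed: 34.02/3.60 = 9.450.
n = log₂(9.450) = 3.240 half-value layers.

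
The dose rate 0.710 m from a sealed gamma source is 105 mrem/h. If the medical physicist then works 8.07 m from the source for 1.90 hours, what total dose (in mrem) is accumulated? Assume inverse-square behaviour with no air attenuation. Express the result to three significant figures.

Using I₁d₁² = I₂d₂², rate at 8.07 m:
(0.710/8.07)² = 0.007741, so 105 × 0.007741 = 0.8128 mrem/h.
Dose = rate × time = 0.8128 mrem/h × 1.900 h = 1.544 mrem.

1.54 mrem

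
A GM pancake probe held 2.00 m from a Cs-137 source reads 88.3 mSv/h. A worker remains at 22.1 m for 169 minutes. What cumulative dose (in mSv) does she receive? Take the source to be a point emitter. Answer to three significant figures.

Intensity scales as (d₁/d₂)², so rate at 22.1 m:
88.3 × (2.00/22.1)² = 88.3 × 0.008190 = 0.7232 mSv/h.
Dose = rate × time = 0.7232 mSv/h × 2.817 h = 2.037 mSv.

2.04 mSv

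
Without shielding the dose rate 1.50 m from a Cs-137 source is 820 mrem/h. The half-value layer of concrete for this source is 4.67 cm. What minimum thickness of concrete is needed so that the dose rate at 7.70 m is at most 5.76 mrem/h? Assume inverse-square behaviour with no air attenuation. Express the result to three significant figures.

11.4 cm

At 7.70 m, distance alone gives (1.50/7.70)² = 0.03795, so 820 × 0.03795 = 31.12 mrem/h.
Further attenuation needed: 31.12/5.76 = 5.403.
n = log₂(5.403) = 2.434 half-value layers.
Thickness = 2.434 × 4.67 cm = 11.37 cm.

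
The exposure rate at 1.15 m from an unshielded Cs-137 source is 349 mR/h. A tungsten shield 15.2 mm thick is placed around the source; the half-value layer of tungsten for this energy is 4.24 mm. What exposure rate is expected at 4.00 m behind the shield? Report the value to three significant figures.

Distance alone: 349 × (1.15/4.00)² = 349 × 0.08266 = 28.85 mR/h.
Shield: 15.2/4.24 = 3.585 half-value layers → attenuation 2^(−3.585) = 0.08333.
Combined: 28.85 × 0.08333 = 2.404 mR/h.

2.40 mR/h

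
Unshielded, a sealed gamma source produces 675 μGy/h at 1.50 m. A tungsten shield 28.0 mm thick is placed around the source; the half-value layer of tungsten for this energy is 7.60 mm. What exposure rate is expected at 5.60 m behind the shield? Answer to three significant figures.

3.77 μGy/h

Distance alone: (1.50/5.60)² = 0.07175, so 675 × 0.07175 = 48.43 μGy/h.
Shield: 28.0/7.60 = 3.684 half-value layers → attenuation 2^(−3.684) = 0.07780.
Combined: 48.43 × 0.07780 = 3.768 μGy/h.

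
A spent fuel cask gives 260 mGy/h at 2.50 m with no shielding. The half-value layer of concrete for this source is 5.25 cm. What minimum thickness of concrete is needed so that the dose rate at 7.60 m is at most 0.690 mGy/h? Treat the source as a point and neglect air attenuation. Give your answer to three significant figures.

At 7.60 m, distance alone gives 260 × (2.50/7.60)² = 260 × 0.1082 = 28.13 mGy/h.
Further attenuation needed: 28.13/0.690 = 40.77.
n = log₂(40.77) = 5.349 half-value layers.
Thickness = 5.349 × 5.25 cm = 28.08 cm.

28.1 cm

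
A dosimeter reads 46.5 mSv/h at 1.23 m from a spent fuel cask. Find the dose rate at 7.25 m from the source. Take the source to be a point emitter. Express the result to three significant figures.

1.34 mSv/h

Intensity scales as (d₁/d₂)², so the rate at 7.25 m is
(1.23/7.25)² = 0.02878, so 46.5 × 0.02878 = 1.338 mSv/h.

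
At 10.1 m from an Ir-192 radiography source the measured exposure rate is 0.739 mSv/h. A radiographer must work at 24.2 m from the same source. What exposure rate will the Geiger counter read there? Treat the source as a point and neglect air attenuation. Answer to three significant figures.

Applying the 1/r² law, scaling from 10.1 m to 24.2 m:
0.739 × (10.1/24.2)² = 0.739 × 0.1742 = 0.1287 mSv/h.

0.129 mSv/h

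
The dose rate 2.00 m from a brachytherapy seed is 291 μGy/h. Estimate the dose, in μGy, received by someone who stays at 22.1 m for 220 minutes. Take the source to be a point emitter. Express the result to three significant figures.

Intensity scales as (d₁/d₂)², so rate at 22.1 m:
291 × (2.00/22.1)² = 291 × 0.008190 = 2.383 μGy/h.
Dose = rate × time = 2.383 μGy/h × 3.667 h = 8.738 μGy.

8.74 μGy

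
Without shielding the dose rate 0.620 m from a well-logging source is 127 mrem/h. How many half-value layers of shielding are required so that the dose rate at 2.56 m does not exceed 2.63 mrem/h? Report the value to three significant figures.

1.50 half-value layers

At 2.56 m, distance alone gives 127 × (0.620/2.56)² = 127 × 0.05865 = 7.449 mrem/h.
Further attenuation needed: 7.449/2.63 = 2.832.
n = log₂(2.832) = 1.502 half-value layers.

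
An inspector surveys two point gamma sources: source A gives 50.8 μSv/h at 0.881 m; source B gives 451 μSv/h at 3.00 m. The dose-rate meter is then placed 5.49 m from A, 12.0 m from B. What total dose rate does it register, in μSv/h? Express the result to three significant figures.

29.5 μSv/h

By superposition, sum each source's inverse-square contribution:
A: 50.8 × (0.881/5.49)² = 1.308 μSv/h
B: 451 × (3.00/12.0)² = 28.19 μSv/h
Total = 1.308 + 28.19 = 29.50 μSv/h.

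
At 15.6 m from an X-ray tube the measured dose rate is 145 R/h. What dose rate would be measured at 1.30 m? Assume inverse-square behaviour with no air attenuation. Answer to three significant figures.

20900 R/h

By the inverse-square law, scaling from 15.6 m to 1.30 m:
145 × (15.6/1.30)² = 145 × 144.0 = 20880 R/h.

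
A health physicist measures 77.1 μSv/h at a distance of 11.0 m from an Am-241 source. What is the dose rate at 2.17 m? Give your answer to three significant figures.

1980 μSv/h

Applying the 1/r² law, the rate at 2.17 m is
77.1 × (11.0/2.17)² = 77.1 × 25.70 = 1981 μSv/h.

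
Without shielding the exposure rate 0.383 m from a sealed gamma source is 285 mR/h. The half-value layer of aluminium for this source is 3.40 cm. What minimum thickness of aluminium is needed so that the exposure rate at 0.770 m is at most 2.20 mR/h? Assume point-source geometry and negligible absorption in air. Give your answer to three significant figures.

17.0 cm

At 0.770 m, distance alone gives 285 × (0.383/0.770)² = 285 × 0.2474 = 70.51 mR/h.
Further attenuation needed: 70.51/2.20 = 32.05.
n = log₂(32.05) = 5.002 half-value layers.
Thickness = 5.002 × 3.40 cm = 17.01 cm.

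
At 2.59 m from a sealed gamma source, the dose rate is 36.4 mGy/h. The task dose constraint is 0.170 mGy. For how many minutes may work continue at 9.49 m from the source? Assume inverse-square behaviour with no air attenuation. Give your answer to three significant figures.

Using I₁d₁² = I₂d₂², rate at 9.49 m:
36.4 × (2.59/9.49)² = 36.4 × 0.07448 = 2.711 mGy/h.
Stay time = 0.170 mGy ÷ 2.711 mGy/h = 0.06271 h = 3.763 min.

3.76 min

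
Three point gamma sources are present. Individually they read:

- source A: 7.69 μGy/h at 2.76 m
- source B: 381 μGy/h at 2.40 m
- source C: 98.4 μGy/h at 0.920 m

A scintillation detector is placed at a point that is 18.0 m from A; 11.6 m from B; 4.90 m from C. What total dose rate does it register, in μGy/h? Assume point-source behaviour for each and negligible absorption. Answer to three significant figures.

20.0 μGy/h

By superposition, sum each source's inverse-square contribution:
A: 7.69 × (2.76/18.0)² = 0.1808 μGy/h
B: 381 × (2.40/11.6)² = 16.31 μGy/h
C: 98.4 × (0.920/4.90)² = 3.469 μGy/h
Total = 0.1808 + 16.31 + 3.469 = 19.96 μGy/h.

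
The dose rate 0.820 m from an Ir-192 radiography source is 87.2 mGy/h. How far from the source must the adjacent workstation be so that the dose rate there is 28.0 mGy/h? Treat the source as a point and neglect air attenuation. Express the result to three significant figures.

1.45 m

Intensity scales as (d₁/d₂)², so d₂ = d₁·√(I₁/I₂).
I₁/I₂ = 87.2/28.0 = 3.114, so d₂ = 0.820 × √3.114 = 1.447 m.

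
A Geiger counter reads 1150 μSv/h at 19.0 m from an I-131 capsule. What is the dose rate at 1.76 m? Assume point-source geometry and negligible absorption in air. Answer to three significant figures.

Applying the 1/r² law, the rate at 1.76 m is
1150 × (19.0/1.76)² = 1150 × 116.5 = 134000 μSv/h.

134000 μSv/h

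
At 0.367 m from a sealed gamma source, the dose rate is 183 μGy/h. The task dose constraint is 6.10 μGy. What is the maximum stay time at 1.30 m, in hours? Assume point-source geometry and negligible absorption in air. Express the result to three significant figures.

0.418 h

Applying the 1/r² law, rate at 1.30 m:
(0.367/1.30)² = 0.07970, so 183 × 0.07970 = 14.59 μGy/h.
Stay time = 6.10 μGy ÷ 14.59 μGy/h = 0.4181 h.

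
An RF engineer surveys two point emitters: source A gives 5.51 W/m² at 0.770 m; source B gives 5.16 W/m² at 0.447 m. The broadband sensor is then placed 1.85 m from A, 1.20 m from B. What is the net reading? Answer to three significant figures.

1.67 W/m²

Each source contributes Iᵢ·(dᵢ/rᵢ)²; contributions add.
A: 5.51 × (0.770/1.85)² = 0.9545 W/m²
B: 5.16 × (0.447/1.20)² = 0.7160 W/m²
Total = 0.9545 + 0.7160 = 1.671 W/m².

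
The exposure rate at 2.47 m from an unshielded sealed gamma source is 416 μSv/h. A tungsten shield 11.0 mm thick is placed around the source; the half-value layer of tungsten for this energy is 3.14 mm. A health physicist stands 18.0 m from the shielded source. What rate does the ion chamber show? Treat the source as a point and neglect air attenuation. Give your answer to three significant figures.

0.691 μSv/h

Distance alone: 416 × (2.47/18.0)² = 416 × 0.01883 = 7.833 μSv/h.
Shield: 11.0/3.14 = 3.503 half-value layers → attenuation 2^(−3.503) = 0.08820.
Combined: 7.833 × 0.08820 = 0.6909 μSv/h.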